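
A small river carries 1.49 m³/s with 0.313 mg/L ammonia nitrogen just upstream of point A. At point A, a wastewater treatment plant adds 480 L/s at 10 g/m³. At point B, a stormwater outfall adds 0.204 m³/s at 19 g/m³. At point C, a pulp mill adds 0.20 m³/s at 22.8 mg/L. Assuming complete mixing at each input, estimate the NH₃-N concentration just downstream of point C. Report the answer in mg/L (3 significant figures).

480 L/s = 0.48 m³/s.
After input A: C = (1.49·0.313 + 0.48·10) / 1.97 = 2.673 mg/L.
After input B: C = (1.97·2.673 + 0.204·19) / 2.174 = 4.205 mg/L.
After input C: C = (2.174·4.205 + 0.2·22.8) / 2.374 = 5.772 mg/L.

5.77 mg/L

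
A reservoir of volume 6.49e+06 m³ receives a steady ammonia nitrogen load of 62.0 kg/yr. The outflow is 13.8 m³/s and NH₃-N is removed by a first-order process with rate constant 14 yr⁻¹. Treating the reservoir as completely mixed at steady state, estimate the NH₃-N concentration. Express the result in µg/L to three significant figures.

Outflow Q = 13.8 m³/s × 3.156e+07 s/yr = 4.355e+08 m³/yr.
Steady-state CSTR mass balance: W = Q·C + k·V·C, so C = W/(Q + kV).
Q + kV = 4.355e+08 + 14·6.49e+06 = 5.264e+08 m³/yr.
C = 62.0/5.264e+08 = 1.178e-07 kg/m³ = 0.0001178 mg/L = 0.1178 µg/L.

0.118 µg/L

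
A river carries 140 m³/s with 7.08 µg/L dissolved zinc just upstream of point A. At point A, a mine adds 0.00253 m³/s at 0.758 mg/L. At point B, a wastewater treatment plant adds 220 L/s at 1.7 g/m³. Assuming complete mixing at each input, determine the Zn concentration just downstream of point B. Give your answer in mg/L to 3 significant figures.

0.00975 mg/L

7.08 µg/L = 0.00708 mg/L.
After input A: C = (140·0.00708 + 0.00253·0.758) / 140 = 0.007094 mg/L.
220 L/s = 0.22 m³/s.
After input B: C = (140·0.007094 + 0.22·1.7) / 140.2 = 0.00975 mg/L.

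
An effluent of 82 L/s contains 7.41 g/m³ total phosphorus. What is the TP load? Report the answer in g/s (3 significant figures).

82 L/s = 0.082 m³/s.
Mass flux = Q·C = 0.082 m³/s × 7.41 g/m³ = 0.6076 g/s.

0.608 g/s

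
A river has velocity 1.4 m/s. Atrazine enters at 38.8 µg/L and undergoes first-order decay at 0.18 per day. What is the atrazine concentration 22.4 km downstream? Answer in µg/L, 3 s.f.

Travel time t = 22.4 km / 1.4 m/s = 2.24e+04/1.4 = 1.6e+04 s = 0.1852 d.
First-order decay: C = 38.8·exp(−0.18·0.1852) = 38.8·0.9672 = 37.53 µg/L.

37.5 µg/L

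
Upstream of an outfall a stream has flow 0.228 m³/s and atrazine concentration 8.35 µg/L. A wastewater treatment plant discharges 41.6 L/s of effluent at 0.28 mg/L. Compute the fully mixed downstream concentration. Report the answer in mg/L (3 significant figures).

41.6 L/s = 0.0416 m³/s.
8.35 µg/L = 0.00835 mg/L.
Flow-weighted mixing gives C = (0.0416·0.28 + 0.228·0.00835) / (0.0416 + 0.228) = 0.01355/0.2696 = 0.05027 mg/L.

0.0503 mg/L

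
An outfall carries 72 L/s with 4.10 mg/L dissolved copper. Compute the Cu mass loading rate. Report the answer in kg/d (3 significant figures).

72 L/s = 0.072 m³/s.
Mass flux = Q·C = 0.072 m³/s × 4.1 g/m³ = 0.2952 g/s.
= 0.2952 g/s × 86.4 = 25.51 kg/d.

25.5 kg/d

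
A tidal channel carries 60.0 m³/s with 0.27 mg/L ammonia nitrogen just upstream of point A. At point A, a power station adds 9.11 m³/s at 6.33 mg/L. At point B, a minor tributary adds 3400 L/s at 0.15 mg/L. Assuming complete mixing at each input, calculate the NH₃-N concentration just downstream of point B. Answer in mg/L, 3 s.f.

After input A: C = (60·0.27 + 9.11·6.33) / 69.11 = 1.069 mg/L.
3400 L/s = 3.4 m³/s.
After input B: C = (69.11·1.069 + 3.4·0.15) / 72.51 = 1.026 mg/L.

1.03 mg/L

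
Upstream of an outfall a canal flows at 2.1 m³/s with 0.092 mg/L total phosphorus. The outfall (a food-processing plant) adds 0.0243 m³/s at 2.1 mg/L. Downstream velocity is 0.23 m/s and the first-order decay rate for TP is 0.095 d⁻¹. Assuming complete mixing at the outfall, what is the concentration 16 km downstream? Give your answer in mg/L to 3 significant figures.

After complete mixing, C₀ = (0.0243·2.1 + 2.1·0.092) / 2.124 = 0.115 mg/L.
Travel time t = 1.6e+04 m / 0.23 m/s = 6.957e+04 s = 0.8052 d.
C = 0.115·exp(−0.095·0.8052) = 0.115·0.9264 = 0.1065 mg/L.

0.107 mg/L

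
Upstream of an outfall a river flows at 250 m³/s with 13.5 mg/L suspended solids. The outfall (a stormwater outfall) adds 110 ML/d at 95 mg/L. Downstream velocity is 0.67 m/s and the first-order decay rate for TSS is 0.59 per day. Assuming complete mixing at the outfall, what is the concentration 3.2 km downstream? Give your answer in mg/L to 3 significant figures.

13.5 mg/L

110 ML/d = 1.273 m³/s.
After complete mixing, C₀ = (1.273·95 + 250·13.5) / 251.3 = 13.91 mg/L.
Travel time t = 3200 m / 0.67 m/s = 4776 s = 0.05528 d.
C = 13.91·exp(−0.59·0.05528) = 13.91·0.9679 = 13.47 mg/L.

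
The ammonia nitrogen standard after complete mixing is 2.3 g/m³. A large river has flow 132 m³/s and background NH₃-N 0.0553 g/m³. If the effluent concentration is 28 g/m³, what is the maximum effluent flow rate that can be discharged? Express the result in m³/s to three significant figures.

Mass balance at complete mixing: C_std·(Q_w + Q_r) = Q_w·C_e + Q_r·C_b.
Rearranging, Q_w = Q_r·(C_std − C_b)/(C_e − C_std) = 132·(2.3 − 0.0553) / (28 − 2.3) = 11.53 m³/s.

11.5 m³/s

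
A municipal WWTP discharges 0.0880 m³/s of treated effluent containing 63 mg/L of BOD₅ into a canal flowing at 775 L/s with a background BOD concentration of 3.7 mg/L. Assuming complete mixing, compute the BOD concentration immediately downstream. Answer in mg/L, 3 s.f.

775 L/s = 0.775 m³/s.
Flow-weighted mixing gives C = (0.088·63 + 0.775·3.7) / (0.088 + 0.775) = 8.412/0.863 = 9.747 mg/L.

9.75 mg/L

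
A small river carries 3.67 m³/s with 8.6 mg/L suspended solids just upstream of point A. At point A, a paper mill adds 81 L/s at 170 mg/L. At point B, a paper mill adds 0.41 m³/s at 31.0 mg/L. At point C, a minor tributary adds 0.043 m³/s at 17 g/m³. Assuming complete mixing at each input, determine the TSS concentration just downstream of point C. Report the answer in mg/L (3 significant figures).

81 L/s = 0.081 m³/s.
After input A: C = (3.67·8.6 + 0.081·170) / 3.751 = 12.09 mg/L.
After input B: C = (3.751·12.09 + 0.41·31) / 4.161 = 13.95 mg/L.
After input C: C = (4.161·13.95 + 0.043·17) / 4.204 = 13.98 mg/L.

14.0 mg/L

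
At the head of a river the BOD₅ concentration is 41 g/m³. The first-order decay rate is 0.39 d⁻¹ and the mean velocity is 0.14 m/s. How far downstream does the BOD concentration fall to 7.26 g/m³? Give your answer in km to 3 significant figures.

53.7 km

From C = C₀·e^(−kt), t = ln(C₀/C)/k = ln(41/7.26)/0.39 = 1.731/0.39 = 4.439 d.
Distance = v·t = 0.14 m/s × 3.835e+05 s = 5.369e+04 m = 53.69 km.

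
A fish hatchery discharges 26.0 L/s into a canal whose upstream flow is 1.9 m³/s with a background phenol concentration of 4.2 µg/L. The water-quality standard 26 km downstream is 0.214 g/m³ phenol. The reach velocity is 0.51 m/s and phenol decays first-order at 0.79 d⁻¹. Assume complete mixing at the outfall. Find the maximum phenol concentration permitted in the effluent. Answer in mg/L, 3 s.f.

26.0 L/s = 0.026 m³/s.
4.2 µg/L = 0.0042 mg/L.
Travel time to the compliance point: t = 2.6e+04/0.51 = 5.098e+04 s = 0.5901 d; decay factor exp(−0.79·0.5901) = 0.6274.
So the concentration just after mixing may be at most 0.214/0.6274 = 0.3411 mg/L.
Mass balance: 0.3411·1.926 = 0.026·Cₑ + 1.9·0.0042.
Cₑ = (0.6569 − 0.00798) / 0.026 = 24.96 mg/L.

25.0 mg/L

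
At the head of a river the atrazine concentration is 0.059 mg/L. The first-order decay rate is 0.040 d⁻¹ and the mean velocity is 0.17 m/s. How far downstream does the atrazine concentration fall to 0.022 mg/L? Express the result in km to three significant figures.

From C = C₀·e^(−kt), t = ln(C₀/C)/k = ln(0.059/0.022)/0.040 = 0.9865/0.040 = 24.66 d.
Distance = v·t = 0.17 m/s × 2.131e+06 s = 3.622e+05 m = 362.2 km.

362 km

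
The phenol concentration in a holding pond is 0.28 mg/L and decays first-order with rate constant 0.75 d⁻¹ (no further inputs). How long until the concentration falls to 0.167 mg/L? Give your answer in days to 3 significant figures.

0.689 d

t = ln(C₀/C)/k = ln(0.28/0.167)/0.75 = 0.5168/0.75 = 0.6891 d.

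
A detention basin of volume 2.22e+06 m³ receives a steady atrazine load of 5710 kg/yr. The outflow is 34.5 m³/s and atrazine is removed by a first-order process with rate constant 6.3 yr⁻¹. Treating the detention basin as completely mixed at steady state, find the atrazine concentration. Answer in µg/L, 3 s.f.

Outflow Q = 34.5 m³/s × 3.156e+07 s/yr = 1.089e+09 m³/yr.
Steady-state CSTR mass balance: W = Q·C + k·V·C, so C = W/(Q + kV).
Q + kV = 1.089e+09 + 6.3·2.22e+06 = 1.103e+09 m³/yr.
C = 5710/1.103e+09 = 5.178e-06 kg/m³ = 0.005178 mg/L = 5.178 µg/L.

5.18 µg/L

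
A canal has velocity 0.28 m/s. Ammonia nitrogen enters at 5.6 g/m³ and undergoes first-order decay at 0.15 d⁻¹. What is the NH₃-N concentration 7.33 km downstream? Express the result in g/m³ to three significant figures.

5.35 g/m³

Travel time t = 7.33 km / 0.28 m/s = 7330/0.28 = 2.618e+04 s = 0.303 d.
First-order decay: C = 5.6·exp(−0.15·0.303) = 5.6·0.9556 = 5.351 g/m³.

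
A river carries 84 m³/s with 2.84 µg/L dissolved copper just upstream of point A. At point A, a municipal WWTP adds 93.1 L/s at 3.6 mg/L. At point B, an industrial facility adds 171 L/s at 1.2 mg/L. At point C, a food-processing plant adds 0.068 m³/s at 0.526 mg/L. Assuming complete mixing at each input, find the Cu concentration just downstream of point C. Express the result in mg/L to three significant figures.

2.84 µg/L = 0.00284 mg/L.
93.1 L/s = 0.0931 m³/s.
After input A: C = (84·0.00284 + 0.0931·3.6) / 84.09 = 0.006822 mg/L.
171 L/s = 0.171 m³/s.
After input B: C = (84.09·0.006822 + 0.171·1.2) / 84.26 = 0.009244 mg/L.
After input C: C = (84.26·0.009244 + 0.068·0.526) / 84.33 = 0.00966 mg/L.

0.00966 mg/L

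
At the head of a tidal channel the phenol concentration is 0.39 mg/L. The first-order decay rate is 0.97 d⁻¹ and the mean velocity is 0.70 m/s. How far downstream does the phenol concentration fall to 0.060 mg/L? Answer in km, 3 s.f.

117 km

From C = C₀·e^(−kt), t = ln(C₀/C)/k = ln(0.39/0.060)/0.97 = 1.872/0.97 = 1.93 d.
Distance = v·t = 0.70 m/s × 1.667e+05 s = 1.167e+05 m = 116.7 km.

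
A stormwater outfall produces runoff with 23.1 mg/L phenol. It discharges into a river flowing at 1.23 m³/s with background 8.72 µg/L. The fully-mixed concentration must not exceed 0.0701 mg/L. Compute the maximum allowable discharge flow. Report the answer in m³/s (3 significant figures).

8.72 µg/L = 0.00872 mg/L.
Mass balance at complete mixing: C_std·(Q_w + Q_r) = Q_w·C_e + Q_r·C_b.
Rearranging, Q_w = Q_r·(C_std − C_b)/(C_e − C_std) = 1.23·(0.0701 − 0.00872) / (23.1 − 0.0701) = 0.003278 m³/s.

0.00328 m³/s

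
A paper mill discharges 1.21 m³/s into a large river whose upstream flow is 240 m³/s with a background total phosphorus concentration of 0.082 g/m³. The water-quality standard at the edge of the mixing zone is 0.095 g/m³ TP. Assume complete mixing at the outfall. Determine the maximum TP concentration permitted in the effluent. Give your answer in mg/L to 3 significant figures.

2.67 mg/L

Mass balance: 0.095·241.2 = 1.21·Cₑ + 240·0.082.
Cₑ = (22.91 − 19.68) / 1.21 = 2.674 mg/L.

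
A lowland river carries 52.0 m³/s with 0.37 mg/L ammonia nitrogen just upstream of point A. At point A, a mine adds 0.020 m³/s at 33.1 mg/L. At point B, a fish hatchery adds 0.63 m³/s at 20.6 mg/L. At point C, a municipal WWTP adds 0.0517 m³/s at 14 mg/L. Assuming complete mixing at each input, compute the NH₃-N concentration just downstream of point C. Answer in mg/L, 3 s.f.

0.638 mg/L

After input A: C = (52·0.37 + 0.02·33.1) / 52.02 = 0.3826 mg/L.
After input B: C = (52.02·0.3826 + 0.63·20.6) / 52.65 = 0.6245 mg/L.
After input C: C = (52.65·0.6245 + 0.0517·14) / 52.7 = 0.6376 mg/L.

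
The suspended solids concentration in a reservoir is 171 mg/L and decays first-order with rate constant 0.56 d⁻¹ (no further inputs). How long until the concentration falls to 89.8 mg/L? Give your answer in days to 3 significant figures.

1.15 d

t = ln(C₀/C)/k = ln(171/89.8)/0.56 = 0.6441/0.56 = 1.15 d.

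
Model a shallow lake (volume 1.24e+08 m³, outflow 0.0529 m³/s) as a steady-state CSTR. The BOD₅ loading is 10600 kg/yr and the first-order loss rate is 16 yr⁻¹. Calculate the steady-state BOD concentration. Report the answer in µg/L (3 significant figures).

5.34 µg/L

Outflow Q = 0.0529 m³/s × 3.156e+07 s/yr = 1.669e+06 m³/yr.
Steady-state CSTR mass balance: W = Q·C + k·V·C, so C = W/(Q + kV).
Q + kV = 1.669e+06 + 16·1.24e+08 = 1.986e+09 m³/yr.
C = 10600/1.986e+09 = 5.338e-06 kg/m³ = 0.005338 mg/L = 5.338 µg/L.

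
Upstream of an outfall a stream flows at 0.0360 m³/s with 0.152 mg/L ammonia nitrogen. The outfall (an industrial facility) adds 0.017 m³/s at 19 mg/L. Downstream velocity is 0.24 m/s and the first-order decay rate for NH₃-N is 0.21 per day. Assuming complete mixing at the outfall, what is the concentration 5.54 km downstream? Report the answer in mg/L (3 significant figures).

5.86 mg/L

After complete mixing, C₀ = (0.017·19 + 0.036·0.152) / 0.053 = 6.198 mg/L.
Travel time t = 5540 m / 0.24 m/s = 2.308e+04 s = 0.2672 d.
C = 6.198·exp(−0.21·0.2672) = 6.198·0.9454 = 5.859 mg/L.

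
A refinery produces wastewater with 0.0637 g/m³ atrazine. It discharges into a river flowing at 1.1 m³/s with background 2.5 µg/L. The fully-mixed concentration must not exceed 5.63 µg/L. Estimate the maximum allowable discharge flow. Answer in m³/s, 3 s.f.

0.0593 m³/s

2.5 µg/L = 0.0025 mg/L.
5.63 µg/L = 0.00563 mg/L.
Mass balance at complete mixing: C_std·(Q_w + Q_r) = Q_w·C_e + Q_r·C_b.
Rearranging, Q_w = Q_r·(C_std − C_b)/(C_e − C_std) = 1.1·(0.00563 − 0.0025) / (0.0637 − 0.00563) = 0.05929 m³/s.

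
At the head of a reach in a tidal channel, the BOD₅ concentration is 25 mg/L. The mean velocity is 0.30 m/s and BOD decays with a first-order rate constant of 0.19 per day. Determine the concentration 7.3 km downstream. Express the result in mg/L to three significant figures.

23.7 mg/L

Travel time t = 7.3 km / 0.30 m/s = 7300/0.30 = 2.433e+04 s = 0.2816 d.
First-order decay: C = 25·exp(−0.19·0.2816) = 25·0.9479 = 23.7 mg/L.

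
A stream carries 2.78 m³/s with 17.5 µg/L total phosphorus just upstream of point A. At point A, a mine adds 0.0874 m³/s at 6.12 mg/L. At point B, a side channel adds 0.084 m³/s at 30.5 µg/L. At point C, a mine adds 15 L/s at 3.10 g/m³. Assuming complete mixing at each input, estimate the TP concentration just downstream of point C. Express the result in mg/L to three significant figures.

17.5 µg/L = 0.0175 mg/L.
After input A: C = (2.78·0.0175 + 0.0874·6.12) / 2.867 = 0.2035 mg/L.
30.5 µg/L = 0.0305 mg/L.
After input B: C = (2.867·0.2035 + 0.084·0.0305) / 2.951 = 0.1986 mg/L.
15 L/s = 0.015 m³/s.
After input C: C = (2.951·0.1986 + 0.015·3.1) / 2.966 = 0.2133 mg/L.

0.213 mg/L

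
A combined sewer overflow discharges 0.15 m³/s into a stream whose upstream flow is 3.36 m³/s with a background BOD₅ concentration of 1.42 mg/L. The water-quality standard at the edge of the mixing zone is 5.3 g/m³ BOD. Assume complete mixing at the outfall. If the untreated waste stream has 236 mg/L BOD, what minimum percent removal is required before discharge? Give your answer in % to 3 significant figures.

60.9 %

Mass balance: 5.3·3.51 = 0.15·Cₑ + 3.36·1.42.
Cₑ = (18.6 − 4.771) / 0.15 = 92.21 mg/L.
Required removal = 1 − 92.21/236 = 60.93 %.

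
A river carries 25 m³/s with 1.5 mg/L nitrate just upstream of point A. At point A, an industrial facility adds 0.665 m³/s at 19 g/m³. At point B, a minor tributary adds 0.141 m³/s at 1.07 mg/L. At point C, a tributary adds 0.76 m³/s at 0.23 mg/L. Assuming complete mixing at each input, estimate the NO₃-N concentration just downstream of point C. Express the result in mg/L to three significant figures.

After input A: C = (25·1.5 + 0.665·19) / 25.66 = 1.953 mg/L.
After input B: C = (25.66·1.953 + 0.141·1.07) / 25.81 = 1.949 mg/L.
After input C: C = (25.81·1.949 + 0.76·0.23) / 26.57 = 1.899 mg/L.

1.90 mg/L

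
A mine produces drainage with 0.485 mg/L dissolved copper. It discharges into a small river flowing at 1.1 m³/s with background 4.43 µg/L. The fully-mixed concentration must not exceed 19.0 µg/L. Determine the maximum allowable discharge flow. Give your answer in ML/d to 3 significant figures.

4.43 µg/L = 0.00443 mg/L.
19.0 µg/L = 0.019 mg/L.
Mass balance at complete mixing: C_std·(Q_w + Q_r) = Q_w·C_e + Q_r·C_b.
Rearranging, Q_w = Q_r·(C_std − C_b)/(C_e − C_std) = 1.1·(0.019 − 0.00443) / (0.485 − 0.019) = 0.03439 m³/s.
= 2.972 ML/d.

2.97 ML/d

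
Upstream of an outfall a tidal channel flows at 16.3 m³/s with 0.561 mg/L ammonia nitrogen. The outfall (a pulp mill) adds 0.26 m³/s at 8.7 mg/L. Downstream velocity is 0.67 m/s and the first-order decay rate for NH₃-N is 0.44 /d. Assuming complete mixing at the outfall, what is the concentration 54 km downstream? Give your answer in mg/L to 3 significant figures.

After complete mixing, C₀ = (0.26·8.7 + 16.3·0.561) / 16.56 = 0.6888 mg/L.
Travel time t = 5.4e+04 m / 0.67 m/s = 8.06e+04 s = 0.9328 d.
C = 0.6888·exp(−0.44·0.9328) = 0.6888·0.6634 = 0.4569 mg/L.

0.457 mg/L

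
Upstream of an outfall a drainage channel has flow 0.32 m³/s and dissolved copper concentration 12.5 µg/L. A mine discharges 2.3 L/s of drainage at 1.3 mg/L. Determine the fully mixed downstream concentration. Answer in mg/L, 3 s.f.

2.3 L/s = 0.0023 m³/s.
12.5 µg/L = 0.0125 mg/L.
By mass balance at complete mixing, C = (0.0023·1.3 + 0.32·0.0125) / (0.0023 + 0.32) = 0.00699/0.3223 = 0.02169 mg/L.

0.0217 mg/L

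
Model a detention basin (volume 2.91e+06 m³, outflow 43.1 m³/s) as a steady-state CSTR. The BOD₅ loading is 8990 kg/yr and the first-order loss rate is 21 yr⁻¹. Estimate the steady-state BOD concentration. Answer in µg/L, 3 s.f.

Outflow Q = 43.1 m³/s × 3.156e+07 s/yr = 1.36e+09 m³/yr.
Steady-state CSTR mass balance: W = Q·C + k·V·C, so C = W/(Q + kV).
Q + kV = 1.36e+09 + 21·2.91e+06 = 1.421e+09 m³/yr.
C = 8990/1.421e+09 = 6.325e-06 kg/m³ = 0.006325 mg/L = 6.325 µg/L.

6.33 µg/L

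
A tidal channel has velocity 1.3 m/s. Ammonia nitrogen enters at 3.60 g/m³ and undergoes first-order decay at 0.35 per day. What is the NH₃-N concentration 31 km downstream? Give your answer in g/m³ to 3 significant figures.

Travel time t = 31 km / 1.3 m/s = 3.1e+04/1.3 = 2.385e+04 s = 0.276 d.
First-order decay: C = 3.60·exp(−0.35·0.276) = 3.60·0.9079 = 3.269 g/m³.

3.27 g/m³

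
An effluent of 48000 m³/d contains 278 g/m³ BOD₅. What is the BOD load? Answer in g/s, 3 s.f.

154 g/s

48000 m³/d = 0.5556 m³/s.
Mass flux = Q·C = 0.5556 m³/s × 278 g/m³ = 154.4 g/s.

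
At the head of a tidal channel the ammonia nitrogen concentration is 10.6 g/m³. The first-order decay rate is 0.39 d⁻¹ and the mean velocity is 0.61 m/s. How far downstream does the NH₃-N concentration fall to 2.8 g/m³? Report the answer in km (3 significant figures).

From C = C₀·e^(−kt), t = ln(C₀/C)/k = ln(10.6/2.8)/0.39 = 1.331/0.39 = 3.413 d.
Distance = v·t = 0.61 m/s × 2.949e+05 s = 1.799e+05 m = 179.9 km.

180 km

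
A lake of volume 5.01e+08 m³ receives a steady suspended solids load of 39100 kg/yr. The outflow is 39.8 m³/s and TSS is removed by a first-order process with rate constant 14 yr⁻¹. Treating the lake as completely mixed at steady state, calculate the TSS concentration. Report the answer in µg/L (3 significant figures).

Outflow Q = 39.8 m³/s × 3.156e+07 s/yr = 1.256e+09 m³/yr.
Steady-state CSTR mass balance: W = Q·C + k·V·C, so C = W/(Q + kV).
Q + kV = 1.256e+09 + 14·5.01e+08 = 8.27e+09 m³/yr.
C = 39100/8.27e+09 = 4.728e-06 kg/m³ = 0.004728 mg/L = 4.728 µg/L.

4.73 µg/L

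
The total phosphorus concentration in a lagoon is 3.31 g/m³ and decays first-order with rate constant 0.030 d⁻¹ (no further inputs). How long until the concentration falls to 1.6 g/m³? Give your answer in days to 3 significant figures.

t = ln(C₀/C)/k = ln(3.31/1.6)/0.030 = 0.7269/0.030 = 24.23 d.

24.2 d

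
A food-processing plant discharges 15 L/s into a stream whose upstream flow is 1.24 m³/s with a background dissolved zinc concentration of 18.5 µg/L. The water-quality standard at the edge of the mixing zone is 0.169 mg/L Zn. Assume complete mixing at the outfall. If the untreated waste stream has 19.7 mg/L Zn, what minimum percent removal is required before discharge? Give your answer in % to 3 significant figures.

15 L/s = 0.015 m³/s.
18.5 µg/L = 0.0185 mg/L.
Mass balance: 0.169·1.255 = 0.015·Cₑ + 1.24·0.0185.
Cₑ = (0.2121 − 0.02294) / 0.015 = 12.61 mg/L.
Required removal = 1 − 12.61/19.7 = 35.99 %.

36.0 %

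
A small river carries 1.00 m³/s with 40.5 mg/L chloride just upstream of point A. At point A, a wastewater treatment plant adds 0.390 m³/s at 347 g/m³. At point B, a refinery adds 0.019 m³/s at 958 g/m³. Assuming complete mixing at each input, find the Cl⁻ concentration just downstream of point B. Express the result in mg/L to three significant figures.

138 mg/L

After input A: C = (1·40.5 + 0.39·347) / 1.39 = 126.5 mg/L.
After input B: C = (1.39·126.5 + 0.019·958) / 1.409 = 137.7 mg/L.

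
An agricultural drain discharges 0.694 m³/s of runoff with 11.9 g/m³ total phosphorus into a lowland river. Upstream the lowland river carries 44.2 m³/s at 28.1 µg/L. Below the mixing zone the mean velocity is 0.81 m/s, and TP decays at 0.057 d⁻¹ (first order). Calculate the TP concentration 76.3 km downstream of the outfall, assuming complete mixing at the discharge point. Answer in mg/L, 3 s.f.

0.199 mg/L

28.1 µg/L = 0.0281 mg/L.
After complete mixing, C₀ = (0.694·11.9 + 44.2·0.0281) / 44.89 = 0.2116 mg/L.
Travel time t = 7.63e+04 m / 0.81 m/s = 9.42e+04 s = 1.09 d.
C = 0.2116·exp(−0.057·1.09) = 0.2116·0.9397 = 0.1989 mg/L.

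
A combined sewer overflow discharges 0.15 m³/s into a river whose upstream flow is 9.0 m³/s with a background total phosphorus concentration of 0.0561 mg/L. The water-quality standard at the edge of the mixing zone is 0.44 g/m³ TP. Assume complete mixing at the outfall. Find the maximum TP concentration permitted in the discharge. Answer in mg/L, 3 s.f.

Mass balance: 0.44·9.15 = 0.15·Cₑ + 9·0.0561.
Cₑ = (4.026 − 0.5049) / 0.15 = 23.47 mg/L.

23.5 mg/L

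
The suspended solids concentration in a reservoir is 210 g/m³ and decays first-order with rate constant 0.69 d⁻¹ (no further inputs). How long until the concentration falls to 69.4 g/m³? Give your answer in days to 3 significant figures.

t = ln(C₀/C)/k = ln(210/69.4)/0.69 = 1.107/0.69 = 1.605 d.

1.60 d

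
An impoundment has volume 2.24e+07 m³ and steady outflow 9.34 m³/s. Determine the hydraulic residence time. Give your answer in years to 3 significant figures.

0.0760 yr

Q = 9.34 m³/s × 3.156e+07 s/yr = 2.947e+08 m³/yr.
Hydraulic residence time τ = V/Q = 2.24e+07/2.947e+08 = 0.076 yr.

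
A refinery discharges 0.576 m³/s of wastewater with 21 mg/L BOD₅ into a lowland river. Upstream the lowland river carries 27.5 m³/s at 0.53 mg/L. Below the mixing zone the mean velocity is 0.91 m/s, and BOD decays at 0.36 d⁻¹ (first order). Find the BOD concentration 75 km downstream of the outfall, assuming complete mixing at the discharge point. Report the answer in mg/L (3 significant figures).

0.674 mg/L

After complete mixing, C₀ = (0.576·21 + 27.5·0.53) / 28.08 = 0.95 mg/L.
Travel time t = 7.5e+04 m / 0.91 m/s = 8.242e+04 s = 0.9539 d.
C = 0.95·exp(−0.36·0.9539) = 0.95·0.7093 = 0.6739 mg/L.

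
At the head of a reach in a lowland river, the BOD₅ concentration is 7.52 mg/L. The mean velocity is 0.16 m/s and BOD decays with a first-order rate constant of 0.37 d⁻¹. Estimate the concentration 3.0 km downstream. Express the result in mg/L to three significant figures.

Travel time t = 3.0 km / 0.16 m/s = 3000/0.16 = 1.875e+04 s = 0.217 d.
First-order decay: C = 7.52·exp(−0.37·0.217) = 7.52·0.9228 = 6.94 mg/L.

6.94 mg/L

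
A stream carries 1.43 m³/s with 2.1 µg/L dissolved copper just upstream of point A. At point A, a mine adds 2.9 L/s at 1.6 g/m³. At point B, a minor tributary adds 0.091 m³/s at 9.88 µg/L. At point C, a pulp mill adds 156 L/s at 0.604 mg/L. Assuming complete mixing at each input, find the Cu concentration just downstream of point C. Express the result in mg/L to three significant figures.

0.0612 mg/L

2.1 µg/L = 0.0021 mg/L.
2.9 L/s = 0.0029 m³/s.
After input A: C = (1.43·0.0021 + 0.0029·1.6) / 1.433 = 0.005334 mg/L.
9.88 µg/L = 0.00988 mg/L.
After input B: C = (1.433·0.005334 + 0.091·0.00988) / 1.524 = 0.005605 mg/L.
156 L/s = 0.156 m³/s.
After input C: C = (1.524·0.005605 + 0.156·0.604) / 1.68 = 0.06117 mg/L.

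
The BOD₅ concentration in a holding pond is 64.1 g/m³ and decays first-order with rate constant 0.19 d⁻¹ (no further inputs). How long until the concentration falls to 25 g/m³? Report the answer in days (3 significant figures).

4.96 d

t = ln(C₀/C)/k = ln(64.1/25)/0.19 = 0.9416/0.19 = 4.956 d.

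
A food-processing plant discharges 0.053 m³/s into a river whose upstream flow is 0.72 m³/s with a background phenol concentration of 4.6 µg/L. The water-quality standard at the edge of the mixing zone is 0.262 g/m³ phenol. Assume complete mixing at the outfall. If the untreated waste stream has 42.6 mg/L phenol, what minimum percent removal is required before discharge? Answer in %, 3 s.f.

4.6 µg/L = 0.0046 mg/L.
Mass balance: 0.262·0.773 = 0.053·Cₑ + 0.72·0.0046.
Cₑ = (0.2025 − 0.003312) / 0.053 = 3.759 mg/L.
Required removal = 1 − 3.759/42.6 = 91.18 %.

91.2 %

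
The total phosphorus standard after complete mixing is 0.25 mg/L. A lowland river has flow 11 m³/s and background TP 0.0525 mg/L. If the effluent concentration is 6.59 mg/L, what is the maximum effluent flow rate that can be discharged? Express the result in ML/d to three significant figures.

Mass balance at complete mixing: C_std·(Q_w + Q_r) = Q_w·C_e + Q_r·C_b.
Rearranging, Q_w = Q_r·(C_std − C_b)/(C_e − C_std) = 11·(0.25 − 0.0525) / (6.59 − 0.25) = 0.3427 m³/s.
= 29.61 ML/d.

29.6 ML/d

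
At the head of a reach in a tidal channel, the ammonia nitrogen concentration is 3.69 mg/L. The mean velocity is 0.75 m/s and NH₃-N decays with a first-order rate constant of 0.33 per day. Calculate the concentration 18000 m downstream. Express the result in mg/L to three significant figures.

3.37 mg/L

Travel time t = 18000 m / 0.75 m/s = 1.8e+04/0.75 = 2.4e+04 s = 0.2778 d.
First-order decay: C = 3.69·exp(−0.33·0.2778) = 3.69·0.9124 = 3.367 mg/L.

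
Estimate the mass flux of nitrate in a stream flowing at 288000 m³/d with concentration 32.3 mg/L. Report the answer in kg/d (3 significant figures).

9300 kg/d

288000 m³/d = 3.333 m³/s.
Mass flux = Q·C = 3.333 m³/s × 32.3 g/m³ = 107.7 g/s.
= 107.7 g/s × 86.4 = 9302 kg/d.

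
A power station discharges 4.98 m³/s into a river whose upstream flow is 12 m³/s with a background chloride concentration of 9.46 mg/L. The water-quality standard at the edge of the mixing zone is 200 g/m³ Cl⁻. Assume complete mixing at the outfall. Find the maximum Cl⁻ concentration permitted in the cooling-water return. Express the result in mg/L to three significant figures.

Mass balance: 200·16.98 = 4.98·Cₑ + 12·9.46.
Cₑ = (3396 − 113.5) / 4.98 = 659.1 mg/L.

659 mg/L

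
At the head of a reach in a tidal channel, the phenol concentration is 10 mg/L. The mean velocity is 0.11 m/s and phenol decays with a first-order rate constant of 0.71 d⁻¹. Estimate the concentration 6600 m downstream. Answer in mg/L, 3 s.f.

Travel time t = 6600 m / 0.11 m/s = 6600/0.11 = 6e+04 s = 0.6944 d.
First-order decay: C = 10·exp(−0.71·0.6944) = 10·0.6108 = 6.108 mg/L.

6.11 mg/L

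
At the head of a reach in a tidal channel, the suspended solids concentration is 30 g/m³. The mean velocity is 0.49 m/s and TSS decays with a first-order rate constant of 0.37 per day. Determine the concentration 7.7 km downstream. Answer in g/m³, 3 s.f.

28.0 g/m³

Travel time t = 7.7 km / 0.49 m/s = 7700/0.49 = 1.571e+04 s = 0.1819 d.
First-order decay: C = 30·exp(−0.37·0.1819) = 30·0.9349 = 28.05 g/m³.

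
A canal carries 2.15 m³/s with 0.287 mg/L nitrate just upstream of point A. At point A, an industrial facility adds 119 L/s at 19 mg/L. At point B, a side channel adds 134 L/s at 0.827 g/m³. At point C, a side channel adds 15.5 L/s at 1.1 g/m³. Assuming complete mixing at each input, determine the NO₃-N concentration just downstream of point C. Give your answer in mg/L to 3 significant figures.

1.24 mg/L

119 L/s = 0.119 m³/s.
After input A: C = (2.15·0.287 + 0.119·19) / 2.269 = 1.268 mg/L.
134 L/s = 0.134 m³/s.
After input B: C = (2.269·1.268 + 0.134·0.827) / 2.403 = 1.244 mg/L.
15.5 L/s = 0.0155 m³/s.
After input C: C = (2.403·1.244 + 0.0155·1.1) / 2.418 = 1.243 mg/L.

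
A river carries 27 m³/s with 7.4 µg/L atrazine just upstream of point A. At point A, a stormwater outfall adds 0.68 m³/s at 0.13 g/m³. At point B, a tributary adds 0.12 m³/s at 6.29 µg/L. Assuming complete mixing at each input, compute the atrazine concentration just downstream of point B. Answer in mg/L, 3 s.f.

0.0104 mg/L

7.4 µg/L = 0.0074 mg/L.
After input A: C = (27·0.0074 + 0.68·0.13) / 27.68 = 0.01041 mg/L.
6.29 µg/L = 0.00629 mg/L.
After input B: C = (27.68·0.01041 + 0.12·0.00629) / 27.8 = 0.01039 mg/L.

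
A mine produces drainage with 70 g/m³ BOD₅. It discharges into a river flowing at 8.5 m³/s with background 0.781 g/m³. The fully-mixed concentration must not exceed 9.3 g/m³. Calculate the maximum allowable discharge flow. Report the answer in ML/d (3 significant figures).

Mass balance at complete mixing: C_std·(Q_w + Q_r) = Q_w·C_e + Q_r·C_b.
Rearranging, Q_w = Q_r·(C_std − C_b)/(C_e − C_std) = 8.5·(9.3 − 0.781) / (70 − 9.3) = 1.193 m³/s.
= 103.1 ML/d.

103 ML/d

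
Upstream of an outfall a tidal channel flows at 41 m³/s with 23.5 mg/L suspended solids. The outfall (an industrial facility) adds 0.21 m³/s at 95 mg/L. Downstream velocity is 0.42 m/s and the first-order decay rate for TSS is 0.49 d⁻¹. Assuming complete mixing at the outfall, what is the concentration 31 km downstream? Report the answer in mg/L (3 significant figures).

15.7 mg/L

After complete mixing, C₀ = (0.21·95 + 41·23.5) / 41.21 = 23.86 mg/L.
Travel time t = 3.1e+04 m / 0.42 m/s = 7.381e+04 s = 0.8543 d.
C = 23.86·exp(−0.49·0.8543) = 23.86·0.658 = 15.7 mg/L.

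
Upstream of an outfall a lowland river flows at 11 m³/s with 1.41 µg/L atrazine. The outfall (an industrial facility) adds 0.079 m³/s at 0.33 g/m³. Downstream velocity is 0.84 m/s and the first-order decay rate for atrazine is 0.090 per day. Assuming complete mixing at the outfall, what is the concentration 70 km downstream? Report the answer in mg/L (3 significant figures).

0.00344 mg/L

1.41 µg/L = 0.00141 mg/L.
After complete mixing, C₀ = (0.079·0.33 + 11·0.00141) / 11.08 = 0.003753 mg/L.
Travel time t = 7e+04 m / 0.84 m/s = 8.333e+04 s = 0.9645 d.
C = 0.003753·exp(−0.090·0.9645) = 0.003753·0.9169 = 0.003441 mg/L.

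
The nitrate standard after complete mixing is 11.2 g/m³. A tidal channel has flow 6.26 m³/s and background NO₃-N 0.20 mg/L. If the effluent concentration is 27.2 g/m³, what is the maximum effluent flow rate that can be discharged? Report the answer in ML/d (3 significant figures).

Mass balance at complete mixing: C_std·(Q_w + Q_r) = Q_w·C_e + Q_r·C_b.
Rearranging, Q_w = Q_r·(C_std − C_b)/(C_e − C_std) = 6.26·(11.2 − 0.2) / (27.2 − 11.2) = 4.304 m³/s.
= 371.8 ML/d.

372 ML/d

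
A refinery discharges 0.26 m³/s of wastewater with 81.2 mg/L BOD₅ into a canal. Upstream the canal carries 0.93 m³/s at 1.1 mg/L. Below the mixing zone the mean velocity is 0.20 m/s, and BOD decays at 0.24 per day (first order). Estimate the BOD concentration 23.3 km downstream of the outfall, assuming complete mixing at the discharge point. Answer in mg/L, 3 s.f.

After complete mixing, C₀ = (0.26·81.2 + 0.93·1.1) / 1.19 = 18.6 mg/L.
Travel time t = 2.33e+04 m / 0.20 m/s = 1.165e+05 s = 1.348 d.
C = 18.6·exp(−0.24·1.348) = 18.6·0.7235 = 13.46 mg/L.

13.5 mg/L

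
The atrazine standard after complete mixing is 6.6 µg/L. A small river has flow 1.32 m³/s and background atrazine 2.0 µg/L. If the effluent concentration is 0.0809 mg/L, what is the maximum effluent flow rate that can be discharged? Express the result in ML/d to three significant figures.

7.06 ML/d

2.0 µg/L = 0.002 mg/L.
6.6 µg/L = 0.0066 mg/L.
Mass balance at complete mixing: C_std·(Q_w + Q_r) = Q_w·C_e + Q_r·C_b.
Rearranging, Q_w = Q_r·(C_std − C_b)/(C_e − C_std) = 1.32·(0.0066 − 0.002) / (0.0809 − 0.0066) = 0.08172 m³/s.
= 7.061 ML/d.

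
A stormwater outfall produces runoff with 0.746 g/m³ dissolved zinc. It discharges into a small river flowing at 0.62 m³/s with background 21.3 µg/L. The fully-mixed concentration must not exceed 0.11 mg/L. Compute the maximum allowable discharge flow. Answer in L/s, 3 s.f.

86.5 L/s

21.3 µg/L = 0.0213 mg/L.
Mass balance at complete mixing: C_std·(Q_w + Q_r) = Q_w·C_e + Q_r·C_b.
Rearranging, Q_w = Q_r·(C_std − C_b)/(C_e − C_std) = 0.62·(0.11 − 0.0213) / (0.746 − 0.11) = 0.08647 m³/s.
= 86.47 L/s.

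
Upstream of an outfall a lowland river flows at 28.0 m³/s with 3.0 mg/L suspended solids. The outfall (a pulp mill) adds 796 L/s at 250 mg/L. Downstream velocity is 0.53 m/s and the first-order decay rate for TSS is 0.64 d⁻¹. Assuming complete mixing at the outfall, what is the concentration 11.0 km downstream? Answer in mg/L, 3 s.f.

8.43 mg/L

796 L/s = 0.796 m³/s.
After complete mixing, C₀ = (0.796·250 + 28·3) / 28.8 = 9.828 mg/L.
Travel time t = 1.1e+04 m / 0.53 m/s = 2.075e+04 s = 0.2402 d.
C = 9.828·exp(−0.64·0.2402) = 9.828·0.8575 = 8.427 mg/L.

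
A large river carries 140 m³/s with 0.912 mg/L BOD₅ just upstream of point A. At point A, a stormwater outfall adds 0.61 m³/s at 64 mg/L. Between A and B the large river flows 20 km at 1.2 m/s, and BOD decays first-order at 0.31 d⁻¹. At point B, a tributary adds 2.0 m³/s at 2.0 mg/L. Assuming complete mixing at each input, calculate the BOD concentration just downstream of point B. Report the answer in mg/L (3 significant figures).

1.13 mg/L

After input A: C = (140·0.912 + 0.61·64) / 140.6 = 1.186 mg/L.
Over the 20 km reach to input B (t = 1.667e+04 s = 0.1929 d), decay gives C = 1.186·exp(−0.31·0.1929) = 1.117 mg/L.
After input B: C = (140.6·1.117 + 2·2) / 142.6 = 1.129 mg/L.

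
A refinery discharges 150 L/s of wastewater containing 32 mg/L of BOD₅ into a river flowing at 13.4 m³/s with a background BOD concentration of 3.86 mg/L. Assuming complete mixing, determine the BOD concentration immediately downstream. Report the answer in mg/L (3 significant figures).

150 L/s = 0.15 m³/s.
Flow-weighted mixing gives C = (0.15·32 + 13.4·3.86) / (0.15 + 13.4) = 56.52/13.55 = 4.172 mg/L.

4.17 mg/L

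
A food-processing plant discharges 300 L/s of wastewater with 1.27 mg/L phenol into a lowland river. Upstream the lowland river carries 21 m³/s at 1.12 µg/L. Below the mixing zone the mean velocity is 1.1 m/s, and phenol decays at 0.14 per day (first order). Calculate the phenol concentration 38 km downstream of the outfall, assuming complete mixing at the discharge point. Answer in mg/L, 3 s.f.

300 L/s = 0.3 m³/s.
1.12 µg/L = 0.00112 mg/L.
After complete mixing, C₀ = (0.3·1.27 + 21·0.00112) / 21.3 = 0.01899 mg/L.
Travel time t = 3.8e+04 m / 1.1 m/s = 3.455e+04 s = 0.3998 d.
C = 0.01899·exp(−0.14·0.3998) = 0.01899·0.9456 = 0.01796 mg/L.

0.0180 mg/L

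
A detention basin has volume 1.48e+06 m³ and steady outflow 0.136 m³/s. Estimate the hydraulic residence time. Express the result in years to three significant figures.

Q = 0.136 m³/s × 3.156e+07 s/yr = 4.292e+06 m³/yr.
Hydraulic residence time τ = V/Q = 1.48e+06/4.292e+06 = 0.3448 yr.

0.345 yr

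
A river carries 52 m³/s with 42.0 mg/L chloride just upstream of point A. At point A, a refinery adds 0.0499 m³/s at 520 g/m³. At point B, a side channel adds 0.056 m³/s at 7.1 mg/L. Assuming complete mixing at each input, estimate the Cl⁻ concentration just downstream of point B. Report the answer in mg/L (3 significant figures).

After input A: C = (52·42 + 0.0499·520) / 52.05 = 42.46 mg/L.
After input B: C = (52.05·42.46 + 0.056·7.1) / 52.11 = 42.42 mg/L.

42.4 mg/L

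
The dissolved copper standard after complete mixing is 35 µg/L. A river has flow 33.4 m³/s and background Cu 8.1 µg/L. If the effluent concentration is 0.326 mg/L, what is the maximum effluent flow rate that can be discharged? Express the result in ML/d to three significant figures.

8.1 µg/L = 0.0081 mg/L.
35 µg/L = 0.035 mg/L.
Mass balance at complete mixing: C_std·(Q_w + Q_r) = Q_w·C_e + Q_r·C_b.
Rearranging, Q_w = Q_r·(C_std − C_b)/(C_e − C_std) = 33.4·(0.035 − 0.0081) / (0.326 − 0.035) = 3.087 m³/s.
= 266.8 ML/d.

267 ML/d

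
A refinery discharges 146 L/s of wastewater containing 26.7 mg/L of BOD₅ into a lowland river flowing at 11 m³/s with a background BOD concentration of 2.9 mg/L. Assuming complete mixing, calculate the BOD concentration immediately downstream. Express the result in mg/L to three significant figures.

3.21 mg/L

146 L/s = 0.146 m³/s.
Flow-weighted mixing gives C = (0.146·26.7 + 11·2.9) / (0.146 + 11) = 35.8/11.15 = 3.212 mg/L.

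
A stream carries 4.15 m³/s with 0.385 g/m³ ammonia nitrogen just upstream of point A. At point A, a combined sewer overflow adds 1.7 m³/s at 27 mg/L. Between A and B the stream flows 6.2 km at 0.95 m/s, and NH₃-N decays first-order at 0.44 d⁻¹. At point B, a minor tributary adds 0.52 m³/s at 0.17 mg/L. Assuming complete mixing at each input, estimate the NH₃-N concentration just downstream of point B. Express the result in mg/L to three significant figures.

After input A: C = (4.15·0.385 + 1.7·27) / 5.85 = 8.119 mg/L.
Over the 6.2 km reach to input B (t = 6526 s = 0.07554 d), decay gives C = 8.119·exp(−0.44·0.07554) = 7.854 mg/L.
After input B: C = (5.85·7.854 + 0.52·0.17) / 6.37 = 7.227 mg/L.

7.23 mg/L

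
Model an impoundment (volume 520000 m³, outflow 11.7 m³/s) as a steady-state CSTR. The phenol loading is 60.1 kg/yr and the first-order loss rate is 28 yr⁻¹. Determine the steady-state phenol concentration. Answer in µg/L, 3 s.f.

0.157 µg/L

Outflow Q = 11.7 m³/s × 3.156e+07 s/yr = 3.692e+08 m³/yr.
Steady-state CSTR mass balance: W = Q·C + k·V·C, so C = W/(Q + kV).
Q + kV = 3.692e+08 + 28·520000 = 3.838e+08 m³/yr.
C = 60.1/3.838e+08 = 1.566e-07 kg/m³ = 0.0001566 mg/L = 0.1566 µg/L.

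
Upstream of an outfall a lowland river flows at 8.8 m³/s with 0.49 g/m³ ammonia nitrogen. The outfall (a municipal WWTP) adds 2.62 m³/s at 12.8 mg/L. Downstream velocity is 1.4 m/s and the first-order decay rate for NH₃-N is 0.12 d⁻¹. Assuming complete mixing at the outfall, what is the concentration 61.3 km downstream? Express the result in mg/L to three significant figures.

After complete mixing, C₀ = (2.62·12.8 + 8.8·0.49) / 11.42 = 3.314 mg/L.
Travel time t = 6.13e+04 m / 1.4 m/s = 4.379e+04 s = 0.5068 d.
C = 3.314·exp(−0.12·0.5068) = 3.314·0.941 = 3.119 mg/L.

3.12 mg/L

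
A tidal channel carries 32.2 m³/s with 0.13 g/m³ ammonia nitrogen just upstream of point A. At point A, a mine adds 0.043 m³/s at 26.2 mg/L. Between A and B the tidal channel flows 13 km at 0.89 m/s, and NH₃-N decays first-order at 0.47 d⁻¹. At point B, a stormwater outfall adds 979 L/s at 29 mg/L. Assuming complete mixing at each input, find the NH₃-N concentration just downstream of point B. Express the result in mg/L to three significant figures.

1.00 mg/L

After input A: C = (32.2·0.13 + 0.043·26.2) / 32.24 = 0.1648 mg/L.
Over the 13 km reach to input B (t = 1.461e+04 s = 0.1691 d), decay gives C = 0.1648·exp(−0.47·0.1691) = 0.1522 mg/L.
979 L/s = 0.979 m³/s.
After input B: C = (32.24·0.1522 + 0.979·29) / 33.22 = 1.002 mg/L.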